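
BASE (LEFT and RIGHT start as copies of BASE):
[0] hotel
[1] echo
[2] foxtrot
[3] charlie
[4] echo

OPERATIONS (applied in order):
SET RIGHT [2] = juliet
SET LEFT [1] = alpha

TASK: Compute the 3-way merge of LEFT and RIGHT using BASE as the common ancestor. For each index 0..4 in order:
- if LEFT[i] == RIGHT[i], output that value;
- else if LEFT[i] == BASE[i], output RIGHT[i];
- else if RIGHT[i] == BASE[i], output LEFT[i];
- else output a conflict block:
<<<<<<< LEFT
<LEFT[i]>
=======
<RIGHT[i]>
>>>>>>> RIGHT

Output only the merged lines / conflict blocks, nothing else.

Answer: hotel
alpha
juliet
charlie
echo

Derivation:
Final LEFT:  [hotel, alpha, foxtrot, charlie, echo]
Final RIGHT: [hotel, echo, juliet, charlie, echo]
i=0: L=hotel R=hotel -> agree -> hotel
i=1: L=alpha, R=echo=BASE -> take LEFT -> alpha
i=2: L=foxtrot=BASE, R=juliet -> take RIGHT -> juliet
i=3: L=charlie R=charlie -> agree -> charlie
i=4: L=echo R=echo -> agree -> echo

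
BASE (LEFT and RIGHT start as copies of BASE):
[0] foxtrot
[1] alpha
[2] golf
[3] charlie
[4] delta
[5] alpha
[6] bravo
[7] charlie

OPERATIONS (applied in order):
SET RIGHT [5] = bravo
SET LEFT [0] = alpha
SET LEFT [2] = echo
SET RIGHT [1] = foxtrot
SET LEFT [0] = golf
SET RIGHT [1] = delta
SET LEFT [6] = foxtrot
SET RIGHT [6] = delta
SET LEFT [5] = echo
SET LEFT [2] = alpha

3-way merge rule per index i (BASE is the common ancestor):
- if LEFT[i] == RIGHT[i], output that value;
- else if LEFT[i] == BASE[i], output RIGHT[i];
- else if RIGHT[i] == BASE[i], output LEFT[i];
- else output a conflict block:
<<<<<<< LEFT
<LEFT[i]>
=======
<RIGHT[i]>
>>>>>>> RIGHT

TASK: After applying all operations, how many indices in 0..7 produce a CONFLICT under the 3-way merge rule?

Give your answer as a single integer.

Final LEFT:  [golf, alpha, alpha, charlie, delta, echo, foxtrot, charlie]
Final RIGHT: [foxtrot, delta, golf, charlie, delta, bravo, delta, charlie]
i=0: L=golf, R=foxtrot=BASE -> take LEFT -> golf
i=1: L=alpha=BASE, R=delta -> take RIGHT -> delta
i=2: L=alpha, R=golf=BASE -> take LEFT -> alpha
i=3: L=charlie R=charlie -> agree -> charlie
i=4: L=delta R=delta -> agree -> delta
i=5: BASE=alpha L=echo R=bravo all differ -> CONFLICT
i=6: BASE=bravo L=foxtrot R=delta all differ -> CONFLICT
i=7: L=charlie R=charlie -> agree -> charlie
Conflict count: 2

Answer: 2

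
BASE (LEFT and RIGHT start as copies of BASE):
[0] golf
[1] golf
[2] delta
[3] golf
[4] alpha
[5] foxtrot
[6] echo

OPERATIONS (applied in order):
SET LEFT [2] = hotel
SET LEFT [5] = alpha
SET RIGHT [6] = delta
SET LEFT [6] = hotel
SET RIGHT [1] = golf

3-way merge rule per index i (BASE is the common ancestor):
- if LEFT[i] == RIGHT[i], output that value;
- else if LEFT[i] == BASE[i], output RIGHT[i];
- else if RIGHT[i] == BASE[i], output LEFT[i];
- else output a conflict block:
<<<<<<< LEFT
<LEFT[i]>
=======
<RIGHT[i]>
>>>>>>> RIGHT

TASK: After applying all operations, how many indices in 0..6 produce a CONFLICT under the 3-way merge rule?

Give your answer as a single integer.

Answer: 1

Derivation:
Final LEFT:  [golf, golf, hotel, golf, alpha, alpha, hotel]
Final RIGHT: [golf, golf, delta, golf, alpha, foxtrot, delta]
i=0: L=golf R=golf -> agree -> golf
i=1: L=golf R=golf -> agree -> golf
i=2: L=hotel, R=delta=BASE -> take LEFT -> hotel
i=3: L=golf R=golf -> agree -> golf
i=4: L=alpha R=alpha -> agree -> alpha
i=5: L=alpha, R=foxtrot=BASE -> take LEFT -> alpha
i=6: BASE=echo L=hotel R=delta all differ -> CONFLICT
Conflict count: 1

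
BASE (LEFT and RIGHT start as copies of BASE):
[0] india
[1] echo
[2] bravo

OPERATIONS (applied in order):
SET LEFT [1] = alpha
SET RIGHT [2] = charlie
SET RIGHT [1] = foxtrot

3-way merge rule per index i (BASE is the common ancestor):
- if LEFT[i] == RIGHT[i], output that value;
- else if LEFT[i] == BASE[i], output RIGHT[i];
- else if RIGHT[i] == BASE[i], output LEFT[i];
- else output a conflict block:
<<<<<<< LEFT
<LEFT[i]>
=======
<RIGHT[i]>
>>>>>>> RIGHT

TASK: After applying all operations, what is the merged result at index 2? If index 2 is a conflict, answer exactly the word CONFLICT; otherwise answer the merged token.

Answer: charlie

Derivation:
Final LEFT:  [india, alpha, bravo]
Final RIGHT: [india, foxtrot, charlie]
i=0: L=india R=india -> agree -> india
i=1: BASE=echo L=alpha R=foxtrot all differ -> CONFLICT
i=2: L=bravo=BASE, R=charlie -> take RIGHT -> charlie
Index 2 -> charlie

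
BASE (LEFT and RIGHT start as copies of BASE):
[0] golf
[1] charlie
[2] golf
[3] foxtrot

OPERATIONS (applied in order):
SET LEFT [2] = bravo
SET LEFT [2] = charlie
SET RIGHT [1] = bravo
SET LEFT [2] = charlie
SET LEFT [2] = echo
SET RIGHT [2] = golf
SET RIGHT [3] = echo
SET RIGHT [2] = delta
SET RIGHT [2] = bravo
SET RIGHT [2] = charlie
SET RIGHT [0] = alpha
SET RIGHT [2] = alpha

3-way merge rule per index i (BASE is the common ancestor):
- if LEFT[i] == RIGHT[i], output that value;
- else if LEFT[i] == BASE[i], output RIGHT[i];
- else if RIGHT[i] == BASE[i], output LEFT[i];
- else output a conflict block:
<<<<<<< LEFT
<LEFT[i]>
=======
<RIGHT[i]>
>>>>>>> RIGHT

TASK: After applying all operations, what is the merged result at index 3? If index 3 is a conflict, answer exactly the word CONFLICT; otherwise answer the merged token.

Final LEFT:  [golf, charlie, echo, foxtrot]
Final RIGHT: [alpha, bravo, alpha, echo]
i=0: L=golf=BASE, R=alpha -> take RIGHT -> alpha
i=1: L=charlie=BASE, R=bravo -> take RIGHT -> bravo
i=2: BASE=golf L=echo R=alpha all differ -> CONFLICT
i=3: L=foxtrot=BASE, R=echo -> take RIGHT -> echo
Index 3 -> echo

Answer: echo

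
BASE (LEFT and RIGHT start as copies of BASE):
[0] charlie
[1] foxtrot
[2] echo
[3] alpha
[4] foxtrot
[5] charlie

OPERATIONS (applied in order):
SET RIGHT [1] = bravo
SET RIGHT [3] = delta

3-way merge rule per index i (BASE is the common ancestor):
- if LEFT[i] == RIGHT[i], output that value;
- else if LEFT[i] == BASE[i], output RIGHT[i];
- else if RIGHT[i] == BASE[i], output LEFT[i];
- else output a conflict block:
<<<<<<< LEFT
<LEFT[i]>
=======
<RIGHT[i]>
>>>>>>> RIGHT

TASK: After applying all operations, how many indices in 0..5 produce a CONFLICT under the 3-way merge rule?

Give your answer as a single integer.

Answer: 0

Derivation:
Final LEFT:  [charlie, foxtrot, echo, alpha, foxtrot, charlie]
Final RIGHT: [charlie, bravo, echo, delta, foxtrot, charlie]
i=0: L=charlie R=charlie -> agree -> charlie
i=1: L=foxtrot=BASE, R=bravo -> take RIGHT -> bravo
i=2: L=echo R=echo -> agree -> echo
i=3: L=alpha=BASE, R=delta -> take RIGHT -> delta
i=4: L=foxtrot R=foxtrot -> agree -> foxtrot
i=5: L=charlie R=charlie -> agree -> charlie
Conflict count: 0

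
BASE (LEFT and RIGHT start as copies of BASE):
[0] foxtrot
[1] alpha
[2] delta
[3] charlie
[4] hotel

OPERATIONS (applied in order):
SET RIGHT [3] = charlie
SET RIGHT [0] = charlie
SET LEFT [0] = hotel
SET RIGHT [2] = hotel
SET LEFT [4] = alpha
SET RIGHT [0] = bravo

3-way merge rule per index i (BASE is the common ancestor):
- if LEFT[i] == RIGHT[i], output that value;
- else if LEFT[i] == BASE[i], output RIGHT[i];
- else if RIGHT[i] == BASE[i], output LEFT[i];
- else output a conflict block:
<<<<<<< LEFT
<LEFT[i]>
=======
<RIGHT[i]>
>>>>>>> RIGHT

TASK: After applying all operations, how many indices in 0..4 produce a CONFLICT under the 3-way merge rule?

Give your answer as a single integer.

Answer: 1

Derivation:
Final LEFT:  [hotel, alpha, delta, charlie, alpha]
Final RIGHT: [bravo, alpha, hotel, charlie, hotel]
i=0: BASE=foxtrot L=hotel R=bravo all differ -> CONFLICT
i=1: L=alpha R=alpha -> agree -> alpha
i=2: L=delta=BASE, R=hotel -> take RIGHT -> hotel
i=3: L=charlie R=charlie -> agree -> charlie
i=4: L=alpha, R=hotel=BASE -> take LEFT -> alpha
Conflict count: 1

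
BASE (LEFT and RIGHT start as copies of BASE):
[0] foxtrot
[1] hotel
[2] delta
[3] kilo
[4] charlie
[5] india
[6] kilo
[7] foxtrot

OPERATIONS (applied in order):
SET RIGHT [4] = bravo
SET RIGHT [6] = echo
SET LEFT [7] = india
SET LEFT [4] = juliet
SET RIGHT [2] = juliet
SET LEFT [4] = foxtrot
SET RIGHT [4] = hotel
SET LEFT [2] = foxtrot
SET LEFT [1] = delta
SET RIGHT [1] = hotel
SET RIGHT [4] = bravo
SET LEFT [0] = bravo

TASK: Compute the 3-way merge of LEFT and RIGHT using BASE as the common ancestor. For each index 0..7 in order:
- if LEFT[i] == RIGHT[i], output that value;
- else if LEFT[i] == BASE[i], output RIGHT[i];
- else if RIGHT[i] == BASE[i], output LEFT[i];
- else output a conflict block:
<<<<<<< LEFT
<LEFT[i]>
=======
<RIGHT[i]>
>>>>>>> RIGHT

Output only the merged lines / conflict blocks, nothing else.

Final LEFT:  [bravo, delta, foxtrot, kilo, foxtrot, india, kilo, india]
Final RIGHT: [foxtrot, hotel, juliet, kilo, bravo, india, echo, foxtrot]
i=0: L=bravo, R=foxtrot=BASE -> take LEFT -> bravo
i=1: L=delta, R=hotel=BASE -> take LEFT -> delta
i=2: BASE=delta L=foxtrot R=juliet all differ -> CONFLICT
i=3: L=kilo R=kilo -> agree -> kilo
i=4: BASE=charlie L=foxtrot R=bravo all differ -> CONFLICT
i=5: L=india R=india -> agree -> india
i=6: L=kilo=BASE, R=echo -> take RIGHT -> echo
i=7: L=india, R=foxtrot=BASE -> take LEFT -> india

Answer: bravo
delta
<<<<<<< LEFT
foxtrot
=======
juliet
>>>>>>> RIGHT
kilo
<<<<<<< LEFT
foxtrot
=======
bravo
>>>>>>> RIGHT
india
echo
india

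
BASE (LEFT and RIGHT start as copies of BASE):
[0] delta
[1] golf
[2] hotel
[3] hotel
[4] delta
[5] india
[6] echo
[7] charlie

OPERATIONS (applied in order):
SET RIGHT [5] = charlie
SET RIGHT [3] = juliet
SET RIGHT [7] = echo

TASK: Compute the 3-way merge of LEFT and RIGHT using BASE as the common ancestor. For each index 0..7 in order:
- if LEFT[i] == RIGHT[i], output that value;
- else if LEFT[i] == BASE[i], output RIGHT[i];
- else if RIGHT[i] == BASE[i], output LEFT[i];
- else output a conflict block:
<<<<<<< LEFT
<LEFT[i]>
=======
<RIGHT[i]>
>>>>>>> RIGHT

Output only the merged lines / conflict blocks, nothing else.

Final LEFT:  [delta, golf, hotel, hotel, delta, india, echo, charlie]
Final RIGHT: [delta, golf, hotel, juliet, delta, charlie, echo, echo]
i=0: L=delta R=delta -> agree -> delta
i=1: L=golf R=golf -> agree -> golf
i=2: L=hotel R=hotel -> agree -> hotel
i=3: L=hotel=BASE, R=juliet -> take RIGHT -> juliet
i=4: L=delta R=delta -> agree -> delta
i=5: L=india=BASE, R=charlie -> take RIGHT -> charlie
i=6: L=echo R=echo -> agree -> echo
i=7: L=charlie=BASE, R=echo -> take RIGHT -> echo

Answer: delta
golf
hotel
juliet
delta
charlie
echo
echo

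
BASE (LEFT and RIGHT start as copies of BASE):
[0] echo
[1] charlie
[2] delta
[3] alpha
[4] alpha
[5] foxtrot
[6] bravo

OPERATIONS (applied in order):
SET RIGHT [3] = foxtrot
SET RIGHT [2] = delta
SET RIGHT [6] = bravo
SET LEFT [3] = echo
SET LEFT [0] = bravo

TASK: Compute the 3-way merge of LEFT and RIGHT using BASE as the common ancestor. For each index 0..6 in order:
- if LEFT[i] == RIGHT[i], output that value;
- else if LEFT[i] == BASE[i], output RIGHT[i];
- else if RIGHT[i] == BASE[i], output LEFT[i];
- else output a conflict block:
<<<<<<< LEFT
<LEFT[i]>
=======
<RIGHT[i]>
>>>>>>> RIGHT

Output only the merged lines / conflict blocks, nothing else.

Answer: bravo
charlie
delta
<<<<<<< LEFT
echo
=======
foxtrot
>>>>>>> RIGHT
alpha
foxtrot
bravo

Derivation:
Final LEFT:  [bravo, charlie, delta, echo, alpha, foxtrot, bravo]
Final RIGHT: [echo, charlie, delta, foxtrot, alpha, foxtrot, bravo]
i=0: L=bravo, R=echo=BASE -> take LEFT -> bravo
i=1: L=charlie R=charlie -> agree -> charlie
i=2: L=delta R=delta -> agree -> delta
i=3: BASE=alpha L=echo R=foxtrot all differ -> CONFLICT
i=4: L=alpha R=alpha -> agree -> alpha
i=5: L=foxtrot R=foxtrot -> agree -> foxtrot
i=6: L=bravo R=bravo -> agree -> bravo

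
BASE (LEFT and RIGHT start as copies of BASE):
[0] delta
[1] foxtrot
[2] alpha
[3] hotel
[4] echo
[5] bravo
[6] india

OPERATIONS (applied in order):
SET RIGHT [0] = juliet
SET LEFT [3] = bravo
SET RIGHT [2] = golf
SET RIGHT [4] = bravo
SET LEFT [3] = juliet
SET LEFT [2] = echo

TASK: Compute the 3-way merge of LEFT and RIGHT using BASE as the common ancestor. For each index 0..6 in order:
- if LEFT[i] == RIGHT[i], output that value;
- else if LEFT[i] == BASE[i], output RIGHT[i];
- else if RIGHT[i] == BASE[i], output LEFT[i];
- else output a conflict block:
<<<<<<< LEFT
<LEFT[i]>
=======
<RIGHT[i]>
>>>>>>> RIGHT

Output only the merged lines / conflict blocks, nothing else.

Answer: juliet
foxtrot
<<<<<<< LEFT
echo
=======
golf
>>>>>>> RIGHT
juliet
bravo
bravo
india

Derivation:
Final LEFT:  [delta, foxtrot, echo, juliet, echo, bravo, india]
Final RIGHT: [juliet, foxtrot, golf, hotel, bravo, bravo, india]
i=0: L=delta=BASE, R=juliet -> take RIGHT -> juliet
i=1: L=foxtrot R=foxtrot -> agree -> foxtrot
i=2: BASE=alpha L=echo R=golf all differ -> CONFLICT
i=3: L=juliet, R=hotel=BASE -> take LEFT -> juliet
i=4: L=echo=BASE, R=bravo -> take RIGHT -> bravo
i=5: L=bravo R=bravo -> agree -> bravo
i=6: L=india R=india -> agree -> india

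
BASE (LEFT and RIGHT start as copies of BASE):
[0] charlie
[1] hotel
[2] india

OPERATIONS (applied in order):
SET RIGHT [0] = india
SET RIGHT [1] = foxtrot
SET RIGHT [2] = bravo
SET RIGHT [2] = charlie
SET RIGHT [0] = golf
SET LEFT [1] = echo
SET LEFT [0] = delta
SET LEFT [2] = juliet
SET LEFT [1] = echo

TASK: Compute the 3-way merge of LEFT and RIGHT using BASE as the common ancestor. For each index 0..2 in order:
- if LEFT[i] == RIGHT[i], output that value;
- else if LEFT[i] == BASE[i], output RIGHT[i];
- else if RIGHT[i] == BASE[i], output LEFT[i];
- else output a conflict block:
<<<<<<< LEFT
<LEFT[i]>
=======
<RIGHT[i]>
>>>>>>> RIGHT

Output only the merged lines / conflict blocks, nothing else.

Answer: <<<<<<< LEFT
delta
=======
golf
>>>>>>> RIGHT
<<<<<<< LEFT
echo
=======
foxtrot
>>>>>>> RIGHT
<<<<<<< LEFT
juliet
=======
charlie
>>>>>>> RIGHT

Derivation:
Final LEFT:  [delta, echo, juliet]
Final RIGHT: [golf, foxtrot, charlie]
i=0: BASE=charlie L=delta R=golf all differ -> CONFLICT
i=1: BASE=hotel L=echo R=foxtrot all differ -> CONFLICT
i=2: BASE=india L=juliet R=charlie all differ -> CONFLICT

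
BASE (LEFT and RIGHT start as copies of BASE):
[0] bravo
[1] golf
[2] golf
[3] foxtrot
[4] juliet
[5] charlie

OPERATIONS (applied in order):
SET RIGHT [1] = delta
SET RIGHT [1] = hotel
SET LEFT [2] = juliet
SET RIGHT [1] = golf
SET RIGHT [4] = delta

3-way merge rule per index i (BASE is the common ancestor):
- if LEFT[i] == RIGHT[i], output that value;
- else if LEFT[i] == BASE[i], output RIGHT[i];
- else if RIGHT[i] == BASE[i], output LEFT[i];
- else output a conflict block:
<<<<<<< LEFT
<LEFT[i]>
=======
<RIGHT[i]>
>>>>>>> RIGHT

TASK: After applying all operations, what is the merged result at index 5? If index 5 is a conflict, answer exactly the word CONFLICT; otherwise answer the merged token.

Final LEFT:  [bravo, golf, juliet, foxtrot, juliet, charlie]
Final RIGHT: [bravo, golf, golf, foxtrot, delta, charlie]
i=0: L=bravo R=bravo -> agree -> bravo
i=1: L=golf R=golf -> agree -> golf
i=2: L=juliet, R=golf=BASE -> take LEFT -> juliet
i=3: L=foxtrot R=foxtrot -> agree -> foxtrot
i=4: L=juliet=BASE, R=delta -> take RIGHT -> delta
i=5: L=charlie R=charlie -> agree -> charlie
Index 5 -> charlie

Answer: charlie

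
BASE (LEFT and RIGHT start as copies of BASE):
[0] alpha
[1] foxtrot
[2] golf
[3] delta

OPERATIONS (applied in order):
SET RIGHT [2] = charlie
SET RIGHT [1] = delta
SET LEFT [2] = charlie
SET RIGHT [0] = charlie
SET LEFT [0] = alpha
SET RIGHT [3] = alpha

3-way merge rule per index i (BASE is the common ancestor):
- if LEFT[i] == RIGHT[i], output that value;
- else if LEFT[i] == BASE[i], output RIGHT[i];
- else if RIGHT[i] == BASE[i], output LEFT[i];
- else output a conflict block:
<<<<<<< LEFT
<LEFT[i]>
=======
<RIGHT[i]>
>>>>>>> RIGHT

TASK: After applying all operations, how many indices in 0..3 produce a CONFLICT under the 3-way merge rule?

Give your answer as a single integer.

Answer: 0

Derivation:
Final LEFT:  [alpha, foxtrot, charlie, delta]
Final RIGHT: [charlie, delta, charlie, alpha]
i=0: L=alpha=BASE, R=charlie -> take RIGHT -> charlie
i=1: L=foxtrot=BASE, R=delta -> take RIGHT -> delta
i=2: L=charlie R=charlie -> agree -> charlie
i=3: L=delta=BASE, R=alpha -> take RIGHT -> alpha
Conflict count: 0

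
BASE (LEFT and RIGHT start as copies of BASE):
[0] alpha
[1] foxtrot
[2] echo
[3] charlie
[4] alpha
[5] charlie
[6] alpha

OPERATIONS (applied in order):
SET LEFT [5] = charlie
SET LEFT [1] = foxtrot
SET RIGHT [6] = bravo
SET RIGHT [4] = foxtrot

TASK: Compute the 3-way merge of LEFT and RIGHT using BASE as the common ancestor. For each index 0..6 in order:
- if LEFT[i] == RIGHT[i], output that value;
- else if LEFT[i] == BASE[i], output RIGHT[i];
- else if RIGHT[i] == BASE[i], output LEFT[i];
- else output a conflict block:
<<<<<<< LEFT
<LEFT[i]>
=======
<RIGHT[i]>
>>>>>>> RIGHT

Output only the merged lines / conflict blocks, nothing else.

Final LEFT:  [alpha, foxtrot, echo, charlie, alpha, charlie, alpha]
Final RIGHT: [alpha, foxtrot, echo, charlie, foxtrot, charlie, bravo]
i=0: L=alpha R=alpha -> agree -> alpha
i=1: L=foxtrot R=foxtrot -> agree -> foxtrot
i=2: L=echo R=echo -> agree -> echo
i=3: L=charlie R=charlie -> agree -> charlie
i=4: L=alpha=BASE, R=foxtrot -> take RIGHT -> foxtrot
i=5: L=charlie R=charlie -> agree -> charlie
i=6: L=alpha=BASE, R=bravo -> take RIGHT -> bravo

Answer: alpha
foxtrot
echo
charlie
foxtrot
charlie
bravo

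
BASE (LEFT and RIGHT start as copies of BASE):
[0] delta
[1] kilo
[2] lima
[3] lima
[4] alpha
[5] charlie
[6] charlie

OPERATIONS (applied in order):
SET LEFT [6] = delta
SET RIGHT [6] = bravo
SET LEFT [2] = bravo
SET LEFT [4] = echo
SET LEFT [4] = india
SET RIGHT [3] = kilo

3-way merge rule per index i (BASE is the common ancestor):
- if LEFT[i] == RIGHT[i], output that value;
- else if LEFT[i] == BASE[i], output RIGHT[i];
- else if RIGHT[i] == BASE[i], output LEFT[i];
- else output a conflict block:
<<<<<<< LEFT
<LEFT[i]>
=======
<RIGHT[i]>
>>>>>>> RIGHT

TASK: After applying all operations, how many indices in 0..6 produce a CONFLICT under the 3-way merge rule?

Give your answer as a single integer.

Answer: 1

Derivation:
Final LEFT:  [delta, kilo, bravo, lima, india, charlie, delta]
Final RIGHT: [delta, kilo, lima, kilo, alpha, charlie, bravo]
i=0: L=delta R=delta -> agree -> delta
i=1: L=kilo R=kilo -> agree -> kilo
i=2: L=bravo, R=lima=BASE -> take LEFT -> bravo
i=3: L=lima=BASE, R=kilo -> take RIGHT -> kilo
i=4: L=india, R=alpha=BASE -> take LEFT -> india
i=5: L=charlie R=charlie -> agree -> charlie
i=6: BASE=charlie L=delta R=bravo all differ -> CONFLICT
Conflict count: 1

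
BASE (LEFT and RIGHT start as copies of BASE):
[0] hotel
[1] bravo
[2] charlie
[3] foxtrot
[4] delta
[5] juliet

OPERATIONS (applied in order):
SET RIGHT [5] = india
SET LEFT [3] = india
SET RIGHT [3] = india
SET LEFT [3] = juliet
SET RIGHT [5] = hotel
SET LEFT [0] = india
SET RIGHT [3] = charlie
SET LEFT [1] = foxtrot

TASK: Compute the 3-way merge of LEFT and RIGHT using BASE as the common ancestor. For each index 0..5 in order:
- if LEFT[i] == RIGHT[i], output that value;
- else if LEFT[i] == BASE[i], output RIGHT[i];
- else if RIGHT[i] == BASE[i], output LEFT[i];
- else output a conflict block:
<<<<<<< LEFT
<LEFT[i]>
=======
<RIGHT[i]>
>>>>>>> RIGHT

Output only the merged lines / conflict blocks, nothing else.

Final LEFT:  [india, foxtrot, charlie, juliet, delta, juliet]
Final RIGHT: [hotel, bravo, charlie, charlie, delta, hotel]
i=0: L=india, R=hotel=BASE -> take LEFT -> india
i=1: L=foxtrot, R=bravo=BASE -> take LEFT -> foxtrot
i=2: L=charlie R=charlie -> agree -> charlie
i=3: BASE=foxtrot L=juliet R=charlie all differ -> CONFLICT
i=4: L=delta R=delta -> agree -> delta
i=5: L=juliet=BASE, R=hotel -> take RIGHT -> hotel

Answer: india
foxtrot
charlie
<<<<<<< LEFT
juliet
=======
charlie
>>>>>>> RIGHT
delta
hotel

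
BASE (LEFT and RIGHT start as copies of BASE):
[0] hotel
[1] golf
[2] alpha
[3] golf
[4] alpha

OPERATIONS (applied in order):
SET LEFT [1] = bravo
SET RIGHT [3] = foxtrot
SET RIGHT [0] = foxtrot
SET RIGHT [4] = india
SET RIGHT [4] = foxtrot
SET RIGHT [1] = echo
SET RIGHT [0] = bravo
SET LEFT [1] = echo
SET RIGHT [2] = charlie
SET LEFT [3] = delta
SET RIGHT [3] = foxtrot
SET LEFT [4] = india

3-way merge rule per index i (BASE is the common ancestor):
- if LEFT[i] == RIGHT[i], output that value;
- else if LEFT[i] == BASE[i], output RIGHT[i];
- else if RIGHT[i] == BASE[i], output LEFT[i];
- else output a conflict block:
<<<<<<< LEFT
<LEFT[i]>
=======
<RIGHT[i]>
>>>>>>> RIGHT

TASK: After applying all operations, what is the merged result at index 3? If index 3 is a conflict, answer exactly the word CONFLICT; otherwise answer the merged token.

Answer: CONFLICT

Derivation:
Final LEFT:  [hotel, echo, alpha, delta, india]
Final RIGHT: [bravo, echo, charlie, foxtrot, foxtrot]
i=0: L=hotel=BASE, R=bravo -> take RIGHT -> bravo
i=1: L=echo R=echo -> agree -> echo
i=2: L=alpha=BASE, R=charlie -> take RIGHT -> charlie
i=3: BASE=golf L=delta R=foxtrot all differ -> CONFLICT
i=4: BASE=alpha L=india R=foxtrot all differ -> CONFLICT
Index 3 -> CONFLICT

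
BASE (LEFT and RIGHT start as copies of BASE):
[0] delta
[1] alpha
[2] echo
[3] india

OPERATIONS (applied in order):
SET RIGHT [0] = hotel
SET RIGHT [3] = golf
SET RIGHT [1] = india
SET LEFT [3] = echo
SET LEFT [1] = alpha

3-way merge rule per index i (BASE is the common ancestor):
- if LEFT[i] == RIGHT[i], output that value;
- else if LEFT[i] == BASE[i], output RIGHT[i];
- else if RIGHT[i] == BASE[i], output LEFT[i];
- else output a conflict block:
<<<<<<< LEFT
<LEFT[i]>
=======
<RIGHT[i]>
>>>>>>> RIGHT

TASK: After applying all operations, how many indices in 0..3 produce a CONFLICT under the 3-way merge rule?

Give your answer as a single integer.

Final LEFT:  [delta, alpha, echo, echo]
Final RIGHT: [hotel, india, echo, golf]
i=0: L=delta=BASE, R=hotel -> take RIGHT -> hotel
i=1: L=alpha=BASE, R=india -> take RIGHT -> india
i=2: L=echo R=echo -> agree -> echo
i=3: BASE=india L=echo R=golf all differ -> CONFLICT
Conflict count: 1

Answer: 1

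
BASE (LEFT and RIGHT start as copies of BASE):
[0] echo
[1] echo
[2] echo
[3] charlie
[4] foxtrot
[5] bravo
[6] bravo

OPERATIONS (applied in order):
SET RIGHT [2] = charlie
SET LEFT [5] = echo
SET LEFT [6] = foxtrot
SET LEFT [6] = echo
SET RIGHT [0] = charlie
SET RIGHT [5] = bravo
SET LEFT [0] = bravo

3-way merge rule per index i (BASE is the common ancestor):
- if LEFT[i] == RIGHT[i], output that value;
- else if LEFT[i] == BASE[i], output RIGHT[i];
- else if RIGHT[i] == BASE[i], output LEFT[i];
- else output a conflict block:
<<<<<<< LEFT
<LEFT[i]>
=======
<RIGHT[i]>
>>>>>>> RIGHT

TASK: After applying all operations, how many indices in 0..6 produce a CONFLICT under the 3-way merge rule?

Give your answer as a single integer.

Answer: 1

Derivation:
Final LEFT:  [bravo, echo, echo, charlie, foxtrot, echo, echo]
Final RIGHT: [charlie, echo, charlie, charlie, foxtrot, bravo, bravo]
i=0: BASE=echo L=bravo R=charlie all differ -> CONFLICT
i=1: L=echo R=echo -> agree -> echo
i=2: L=echo=BASE, R=charlie -> take RIGHT -> charlie
i=3: L=charlie R=charlie -> agree -> charlie
i=4: L=foxtrot R=foxtrot -> agree -> foxtrot
i=5: L=echo, R=bravo=BASE -> take LEFT -> echo
i=6: L=echo, R=bravo=BASE -> take LEFT -> echo
Conflict count: 1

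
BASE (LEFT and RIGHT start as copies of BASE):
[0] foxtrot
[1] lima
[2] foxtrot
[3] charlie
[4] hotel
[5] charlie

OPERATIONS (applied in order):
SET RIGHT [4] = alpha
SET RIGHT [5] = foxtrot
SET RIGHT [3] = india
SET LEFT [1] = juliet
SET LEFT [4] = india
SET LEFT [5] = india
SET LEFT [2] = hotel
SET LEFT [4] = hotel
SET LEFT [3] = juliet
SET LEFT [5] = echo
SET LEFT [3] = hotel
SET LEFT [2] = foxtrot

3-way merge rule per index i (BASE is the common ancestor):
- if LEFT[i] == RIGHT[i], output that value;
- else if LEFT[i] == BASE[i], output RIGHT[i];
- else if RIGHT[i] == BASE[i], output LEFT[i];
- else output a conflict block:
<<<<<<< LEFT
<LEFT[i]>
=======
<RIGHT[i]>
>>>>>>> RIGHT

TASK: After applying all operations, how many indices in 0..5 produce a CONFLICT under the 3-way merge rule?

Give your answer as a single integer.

Answer: 2

Derivation:
Final LEFT:  [foxtrot, juliet, foxtrot, hotel, hotel, echo]
Final RIGHT: [foxtrot, lima, foxtrot, india, alpha, foxtrot]
i=0: L=foxtrot R=foxtrot -> agree -> foxtrot
i=1: L=juliet, R=lima=BASE -> take LEFT -> juliet
i=2: L=foxtrot R=foxtrot -> agree -> foxtrot
i=3: BASE=charlie L=hotel R=india all differ -> CONFLICT
i=4: L=hotel=BASE, R=alpha -> take RIGHT -> alpha
i=5: BASE=charlie L=echo R=foxtrot all differ -> CONFLICT
Conflict count: 2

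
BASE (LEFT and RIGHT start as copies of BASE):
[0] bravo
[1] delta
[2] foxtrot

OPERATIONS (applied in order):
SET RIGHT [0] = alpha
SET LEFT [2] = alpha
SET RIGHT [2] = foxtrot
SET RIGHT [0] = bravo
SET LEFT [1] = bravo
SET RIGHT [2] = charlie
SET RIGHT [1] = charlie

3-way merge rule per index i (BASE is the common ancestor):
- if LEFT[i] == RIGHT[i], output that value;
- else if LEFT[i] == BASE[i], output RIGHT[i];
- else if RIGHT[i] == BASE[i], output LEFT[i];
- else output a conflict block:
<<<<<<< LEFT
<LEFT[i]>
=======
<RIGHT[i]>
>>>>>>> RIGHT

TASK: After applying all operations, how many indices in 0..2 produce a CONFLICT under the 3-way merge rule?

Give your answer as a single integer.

Answer: 2

Derivation:
Final LEFT:  [bravo, bravo, alpha]
Final RIGHT: [bravo, charlie, charlie]
i=0: L=bravo R=bravo -> agree -> bravo
i=1: BASE=delta L=bravo R=charlie all differ -> CONFLICT
i=2: BASE=foxtrot L=alpha R=charlie all differ -> CONFLICT
Conflict count: 2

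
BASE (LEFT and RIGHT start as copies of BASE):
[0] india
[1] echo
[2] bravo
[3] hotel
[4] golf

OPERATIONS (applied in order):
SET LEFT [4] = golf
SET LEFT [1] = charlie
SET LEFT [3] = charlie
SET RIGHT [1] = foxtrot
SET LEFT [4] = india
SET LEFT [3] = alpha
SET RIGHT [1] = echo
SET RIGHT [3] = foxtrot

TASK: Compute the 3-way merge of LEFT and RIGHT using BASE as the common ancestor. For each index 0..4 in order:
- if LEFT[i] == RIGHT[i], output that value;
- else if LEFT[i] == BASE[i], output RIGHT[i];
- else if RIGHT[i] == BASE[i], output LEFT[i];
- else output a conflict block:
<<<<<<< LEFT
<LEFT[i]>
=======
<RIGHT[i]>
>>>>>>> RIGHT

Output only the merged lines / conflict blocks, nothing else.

Final LEFT:  [india, charlie, bravo, alpha, india]
Final RIGHT: [india, echo, bravo, foxtrot, golf]
i=0: L=india R=india -> agree -> india
i=1: L=charlie, R=echo=BASE -> take LEFT -> charlie
i=2: L=bravo R=bravo -> agree -> bravo
i=3: BASE=hotel L=alpha R=foxtrot all differ -> CONFLICT
i=4: L=india, R=golf=BASE -> take LEFT -> india

Answer: india
charlie
bravo
<<<<<<< LEFT
alpha
=======
foxtrot
>>>>>>> RIGHT
india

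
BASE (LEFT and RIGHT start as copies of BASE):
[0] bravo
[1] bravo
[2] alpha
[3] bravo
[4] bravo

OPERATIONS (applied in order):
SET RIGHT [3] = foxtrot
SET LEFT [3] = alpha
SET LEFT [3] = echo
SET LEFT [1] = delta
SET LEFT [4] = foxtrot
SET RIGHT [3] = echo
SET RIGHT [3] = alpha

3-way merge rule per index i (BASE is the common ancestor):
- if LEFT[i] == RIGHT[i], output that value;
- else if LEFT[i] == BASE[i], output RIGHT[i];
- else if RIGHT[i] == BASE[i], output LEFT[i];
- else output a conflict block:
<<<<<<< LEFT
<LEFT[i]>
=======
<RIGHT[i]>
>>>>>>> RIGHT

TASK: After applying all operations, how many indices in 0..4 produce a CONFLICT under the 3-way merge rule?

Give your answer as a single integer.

Final LEFT:  [bravo, delta, alpha, echo, foxtrot]
Final RIGHT: [bravo, bravo, alpha, alpha, bravo]
i=0: L=bravo R=bravo -> agree -> bravo
i=1: L=delta, R=bravo=BASE -> take LEFT -> delta
i=2: L=alpha R=alpha -> agree -> alpha
i=3: BASE=bravo L=echo R=alpha all differ -> CONFLICT
i=4: L=foxtrot, R=bravo=BASE -> take LEFT -> foxtrot
Conflict count: 1

Answer: 1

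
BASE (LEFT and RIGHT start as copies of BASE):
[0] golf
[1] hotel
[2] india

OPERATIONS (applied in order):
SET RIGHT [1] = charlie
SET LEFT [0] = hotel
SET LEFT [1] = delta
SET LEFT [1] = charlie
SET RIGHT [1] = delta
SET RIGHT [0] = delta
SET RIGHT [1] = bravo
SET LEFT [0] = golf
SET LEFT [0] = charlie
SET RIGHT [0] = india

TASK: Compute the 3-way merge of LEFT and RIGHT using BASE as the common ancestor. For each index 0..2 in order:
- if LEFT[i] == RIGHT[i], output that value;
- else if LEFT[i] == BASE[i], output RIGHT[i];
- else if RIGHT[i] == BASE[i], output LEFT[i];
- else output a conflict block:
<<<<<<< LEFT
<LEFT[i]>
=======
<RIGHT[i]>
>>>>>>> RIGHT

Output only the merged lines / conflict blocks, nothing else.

Answer: <<<<<<< LEFT
charlie
=======
india
>>>>>>> RIGHT
<<<<<<< LEFT
charlie
=======
bravo
>>>>>>> RIGHT
india

Derivation:
Final LEFT:  [charlie, charlie, india]
Final RIGHT: [india, bravo, india]
i=0: BASE=golf L=charlie R=india all differ -> CONFLICT
i=1: BASE=hotel L=charlie R=bravo all differ -> CONFLICT
i=2: L=india R=india -> agree -> india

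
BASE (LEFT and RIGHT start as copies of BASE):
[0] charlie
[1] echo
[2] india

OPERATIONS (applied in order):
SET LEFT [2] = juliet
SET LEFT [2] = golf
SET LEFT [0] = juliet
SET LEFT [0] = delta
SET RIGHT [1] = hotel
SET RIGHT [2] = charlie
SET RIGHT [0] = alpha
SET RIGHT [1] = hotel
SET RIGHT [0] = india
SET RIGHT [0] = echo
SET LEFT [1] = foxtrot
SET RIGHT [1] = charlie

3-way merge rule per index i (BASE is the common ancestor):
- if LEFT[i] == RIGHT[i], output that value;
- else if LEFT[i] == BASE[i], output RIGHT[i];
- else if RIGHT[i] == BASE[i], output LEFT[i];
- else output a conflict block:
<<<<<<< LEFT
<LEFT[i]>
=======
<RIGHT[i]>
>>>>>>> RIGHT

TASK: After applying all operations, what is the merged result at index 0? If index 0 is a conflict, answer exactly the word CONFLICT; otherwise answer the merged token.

Answer: CONFLICT

Derivation:
Final LEFT:  [delta, foxtrot, golf]
Final RIGHT: [echo, charlie, charlie]
i=0: BASE=charlie L=delta R=echo all differ -> CONFLICT
i=1: BASE=echo L=foxtrot R=charlie all differ -> CONFLICT
i=2: BASE=india L=golf R=charlie all differ -> CONFLICT
Index 0 -> CONFLICT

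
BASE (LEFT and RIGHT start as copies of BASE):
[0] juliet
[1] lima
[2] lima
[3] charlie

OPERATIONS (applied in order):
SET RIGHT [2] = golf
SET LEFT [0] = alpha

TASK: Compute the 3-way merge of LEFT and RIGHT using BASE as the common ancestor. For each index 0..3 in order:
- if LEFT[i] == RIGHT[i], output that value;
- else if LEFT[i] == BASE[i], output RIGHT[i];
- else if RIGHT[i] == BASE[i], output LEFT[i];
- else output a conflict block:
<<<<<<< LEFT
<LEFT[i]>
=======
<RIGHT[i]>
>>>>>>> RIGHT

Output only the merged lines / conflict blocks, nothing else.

Answer: alpha
lima
golf
charlie

Derivation:
Final LEFT:  [alpha, lima, lima, charlie]
Final RIGHT: [juliet, lima, golf, charlie]
i=0: L=alpha, R=juliet=BASE -> take LEFT -> alpha
i=1: L=lima R=lima -> agree -> lima
i=2: L=lima=BASE, R=golf -> take RIGHT -> golf
i=3: L=charlie R=charlie -> agree -> charlie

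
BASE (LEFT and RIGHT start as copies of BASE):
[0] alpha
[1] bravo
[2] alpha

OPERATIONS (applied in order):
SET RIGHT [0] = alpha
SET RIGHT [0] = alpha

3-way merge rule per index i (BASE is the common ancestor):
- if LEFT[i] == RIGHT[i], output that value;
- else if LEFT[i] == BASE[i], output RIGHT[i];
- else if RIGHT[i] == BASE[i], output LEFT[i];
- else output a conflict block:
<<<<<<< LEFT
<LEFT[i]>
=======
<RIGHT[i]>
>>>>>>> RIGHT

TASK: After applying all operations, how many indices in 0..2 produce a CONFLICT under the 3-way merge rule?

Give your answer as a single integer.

Final LEFT:  [alpha, bravo, alpha]
Final RIGHT: [alpha, bravo, alpha]
i=0: L=alpha R=alpha -> agree -> alpha
i=1: L=bravo R=bravo -> agree -> bravo
i=2: L=alpha R=alpha -> agree -> alpha
Conflict count: 0

Answer: 0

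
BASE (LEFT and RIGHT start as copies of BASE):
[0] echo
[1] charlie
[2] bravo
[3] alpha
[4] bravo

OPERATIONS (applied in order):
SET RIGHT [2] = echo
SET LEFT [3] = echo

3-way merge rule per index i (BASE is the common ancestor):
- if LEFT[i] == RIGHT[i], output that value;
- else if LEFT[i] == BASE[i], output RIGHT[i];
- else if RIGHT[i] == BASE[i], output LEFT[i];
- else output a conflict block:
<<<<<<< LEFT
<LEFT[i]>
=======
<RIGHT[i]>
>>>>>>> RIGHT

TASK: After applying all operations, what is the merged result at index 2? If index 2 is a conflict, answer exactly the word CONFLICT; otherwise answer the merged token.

Final LEFT:  [echo, charlie, bravo, echo, bravo]
Final RIGHT: [echo, charlie, echo, alpha, bravo]
i=0: L=echo R=echo -> agree -> echo
i=1: L=charlie R=charlie -> agree -> charlie
i=2: L=bravo=BASE, R=echo -> take RIGHT -> echo
i=3: L=echo, R=alpha=BASE -> take LEFT -> echo
i=4: L=bravo R=bravo -> agree -> bravo
Index 2 -> echo

Answer: echo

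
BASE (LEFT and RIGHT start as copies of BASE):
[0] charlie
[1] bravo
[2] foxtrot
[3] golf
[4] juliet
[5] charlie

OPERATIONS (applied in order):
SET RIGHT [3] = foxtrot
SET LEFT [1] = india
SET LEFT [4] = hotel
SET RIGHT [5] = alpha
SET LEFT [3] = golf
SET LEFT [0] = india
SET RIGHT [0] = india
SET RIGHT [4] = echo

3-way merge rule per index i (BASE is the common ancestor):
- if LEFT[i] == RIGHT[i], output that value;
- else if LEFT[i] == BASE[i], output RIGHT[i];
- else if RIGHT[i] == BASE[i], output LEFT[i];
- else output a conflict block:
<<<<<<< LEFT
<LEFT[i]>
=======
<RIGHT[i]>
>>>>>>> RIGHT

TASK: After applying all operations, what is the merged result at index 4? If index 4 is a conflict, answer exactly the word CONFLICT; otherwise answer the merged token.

Answer: CONFLICT

Derivation:
Final LEFT:  [india, india, foxtrot, golf, hotel, charlie]
Final RIGHT: [india, bravo, foxtrot, foxtrot, echo, alpha]
i=0: L=india R=india -> agree -> india
i=1: L=india, R=bravo=BASE -> take LEFT -> india
i=2: L=foxtrot R=foxtrot -> agree -> foxtrot
i=3: L=golf=BASE, R=foxtrot -> take RIGHT -> foxtrot
i=4: BASE=juliet L=hotel R=echo all differ -> CONFLICT
i=5: L=charlie=BASE, R=alpha -> take RIGHT -> alpha
Index 4 -> CONFLICT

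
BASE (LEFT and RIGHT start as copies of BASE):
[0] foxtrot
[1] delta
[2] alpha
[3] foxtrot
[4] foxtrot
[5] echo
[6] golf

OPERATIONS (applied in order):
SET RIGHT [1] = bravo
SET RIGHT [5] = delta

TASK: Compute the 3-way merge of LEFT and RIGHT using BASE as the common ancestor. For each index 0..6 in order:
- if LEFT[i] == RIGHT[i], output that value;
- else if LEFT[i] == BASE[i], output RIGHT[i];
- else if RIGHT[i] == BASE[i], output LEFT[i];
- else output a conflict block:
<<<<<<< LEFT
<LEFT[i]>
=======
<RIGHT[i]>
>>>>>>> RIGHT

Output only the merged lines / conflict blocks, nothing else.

Answer: foxtrot
bravo
alpha
foxtrot
foxtrot
delta
golf

Derivation:
Final LEFT:  [foxtrot, delta, alpha, foxtrot, foxtrot, echo, golf]
Final RIGHT: [foxtrot, bravo, alpha, foxtrot, foxtrot, delta, golf]
i=0: L=foxtrot R=foxtrot -> agree -> foxtrot
i=1: L=delta=BASE, R=bravo -> take RIGHT -> bravo
i=2: L=alpha R=alpha -> agree -> alpha
i=3: L=foxtrot R=foxtrot -> agree -> foxtrot
i=4: L=foxtrot R=foxtrot -> agree -> foxtrot
i=5: L=echo=BASE, R=delta -> take RIGHT -> delta
i=6: L=golf R=golf -> agree -> golf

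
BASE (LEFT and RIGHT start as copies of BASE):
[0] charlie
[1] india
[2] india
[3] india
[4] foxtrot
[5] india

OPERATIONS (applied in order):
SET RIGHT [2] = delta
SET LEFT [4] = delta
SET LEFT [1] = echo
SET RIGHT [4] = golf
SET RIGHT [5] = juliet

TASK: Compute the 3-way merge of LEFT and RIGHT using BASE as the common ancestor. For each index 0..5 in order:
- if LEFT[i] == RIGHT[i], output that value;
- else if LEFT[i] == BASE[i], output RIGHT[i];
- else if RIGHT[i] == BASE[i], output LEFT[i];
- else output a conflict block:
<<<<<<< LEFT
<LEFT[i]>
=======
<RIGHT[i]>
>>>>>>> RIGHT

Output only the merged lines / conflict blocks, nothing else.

Final LEFT:  [charlie, echo, india, india, delta, india]
Final RIGHT: [charlie, india, delta, india, golf, juliet]
i=0: L=charlie R=charlie -> agree -> charlie
i=1: L=echo, R=india=BASE -> take LEFT -> echo
i=2: L=india=BASE, R=delta -> take RIGHT -> delta
i=3: L=india R=india -> agree -> india
i=4: BASE=foxtrot L=delta R=golf all differ -> CONFLICT
i=5: L=india=BASE, R=juliet -> take RIGHT -> juliet

Answer: charlie
echo
delta
india
<<<<<<< LEFT
delta
=======
golf
>>>>>>> RIGHT
juliet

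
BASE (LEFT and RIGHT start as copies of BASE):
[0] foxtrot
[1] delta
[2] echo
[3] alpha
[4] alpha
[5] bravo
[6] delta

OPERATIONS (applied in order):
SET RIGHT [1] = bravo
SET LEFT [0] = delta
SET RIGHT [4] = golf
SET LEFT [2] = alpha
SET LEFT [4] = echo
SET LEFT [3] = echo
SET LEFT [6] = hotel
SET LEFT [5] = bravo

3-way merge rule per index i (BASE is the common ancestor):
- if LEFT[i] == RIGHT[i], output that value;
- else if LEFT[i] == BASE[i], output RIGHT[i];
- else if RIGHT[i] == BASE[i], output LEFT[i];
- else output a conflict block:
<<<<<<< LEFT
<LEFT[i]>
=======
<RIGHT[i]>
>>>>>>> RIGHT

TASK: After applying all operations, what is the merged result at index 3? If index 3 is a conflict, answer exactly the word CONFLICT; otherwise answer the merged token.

Final LEFT:  [delta, delta, alpha, echo, echo, bravo, hotel]
Final RIGHT: [foxtrot, bravo, echo, alpha, golf, bravo, delta]
i=0: L=delta, R=foxtrot=BASE -> take LEFT -> delta
i=1: L=delta=BASE, R=bravo -> take RIGHT -> bravo
i=2: L=alpha, R=echo=BASE -> take LEFT -> alpha
i=3: L=echo, R=alpha=BASE -> take LEFT -> echo
i=4: BASE=alpha L=echo R=golf all differ -> CONFLICT
i=5: L=bravo R=bravo -> agree -> bravo
i=6: L=hotel, R=delta=BASE -> take LEFT -> hotel
Index 3 -> echo

Answer: echo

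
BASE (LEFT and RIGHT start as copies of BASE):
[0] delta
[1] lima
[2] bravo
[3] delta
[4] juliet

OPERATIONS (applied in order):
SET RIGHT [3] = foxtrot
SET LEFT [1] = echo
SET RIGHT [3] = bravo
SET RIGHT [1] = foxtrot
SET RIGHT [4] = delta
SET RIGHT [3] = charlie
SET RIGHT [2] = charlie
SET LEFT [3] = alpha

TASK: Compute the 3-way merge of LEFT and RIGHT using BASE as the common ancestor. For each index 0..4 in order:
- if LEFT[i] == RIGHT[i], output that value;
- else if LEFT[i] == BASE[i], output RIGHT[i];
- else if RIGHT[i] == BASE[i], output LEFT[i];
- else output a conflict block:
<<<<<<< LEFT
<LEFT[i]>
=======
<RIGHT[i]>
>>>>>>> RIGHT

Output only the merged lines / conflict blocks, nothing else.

Answer: delta
<<<<<<< LEFT
echo
=======
foxtrot
>>>>>>> RIGHT
charlie
<<<<<<< LEFT
alpha
=======
charlie
>>>>>>> RIGHT
delta

Derivation:
Final LEFT:  [delta, echo, bravo, alpha, juliet]
Final RIGHT: [delta, foxtrot, charlie, charlie, delta]
i=0: L=delta R=delta -> agree -> delta
i=1: BASE=lima L=echo R=foxtrot all differ -> CONFLICT
i=2: L=bravo=BASE, R=charlie -> take RIGHT -> charlie
i=3: BASE=delta L=alpha R=charlie all differ -> CONFLICT
i=4: L=juliet=BASE, R=delta -> take RIGHT -> delta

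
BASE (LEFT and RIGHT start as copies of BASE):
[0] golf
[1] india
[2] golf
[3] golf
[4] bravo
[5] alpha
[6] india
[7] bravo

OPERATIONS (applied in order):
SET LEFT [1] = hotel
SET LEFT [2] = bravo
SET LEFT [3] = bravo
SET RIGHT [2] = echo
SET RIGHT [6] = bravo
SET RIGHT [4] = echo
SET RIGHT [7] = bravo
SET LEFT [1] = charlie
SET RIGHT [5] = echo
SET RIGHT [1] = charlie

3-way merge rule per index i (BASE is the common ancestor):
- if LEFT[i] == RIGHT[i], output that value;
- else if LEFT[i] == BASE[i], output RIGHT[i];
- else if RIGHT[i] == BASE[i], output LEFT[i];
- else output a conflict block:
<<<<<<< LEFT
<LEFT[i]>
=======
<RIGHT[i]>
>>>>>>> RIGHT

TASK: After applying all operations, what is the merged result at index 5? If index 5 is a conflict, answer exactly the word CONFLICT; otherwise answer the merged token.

Final LEFT:  [golf, charlie, bravo, bravo, bravo, alpha, india, bravo]
Final RIGHT: [golf, charlie, echo, golf, echo, echo, bravo, bravo]
i=0: L=golf R=golf -> agree -> golf
i=1: L=charlie R=charlie -> agree -> charlie
i=2: BASE=golf L=bravo R=echo all differ -> CONFLICT
i=3: L=bravo, R=golf=BASE -> take LEFT -> bravo
i=4: L=bravo=BASE, R=echo -> take RIGHT -> echo
i=5: L=alpha=BASE, R=echo -> take RIGHT -> echo
i=6: L=india=BASE, R=bravo -> take RIGHT -> bravo
i=7: L=bravo R=bravo -> agree -> bravo
Index 5 -> echo

Answer: echo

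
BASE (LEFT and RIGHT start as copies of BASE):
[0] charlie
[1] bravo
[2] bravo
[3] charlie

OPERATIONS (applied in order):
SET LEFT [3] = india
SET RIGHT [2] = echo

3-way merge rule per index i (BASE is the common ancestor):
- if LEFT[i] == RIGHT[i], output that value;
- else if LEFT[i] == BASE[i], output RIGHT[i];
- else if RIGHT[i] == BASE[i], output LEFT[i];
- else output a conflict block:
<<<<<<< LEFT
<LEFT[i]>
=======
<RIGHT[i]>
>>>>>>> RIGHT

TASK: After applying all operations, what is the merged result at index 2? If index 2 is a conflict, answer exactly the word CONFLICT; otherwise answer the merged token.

Final LEFT:  [charlie, bravo, bravo, india]
Final RIGHT: [charlie, bravo, echo, charlie]
i=0: L=charlie R=charlie -> agree -> charlie
i=1: L=bravo R=bravo -> agree -> bravo
i=2: L=bravo=BASE, R=echo -> take RIGHT -> echo
i=3: L=india, R=charlie=BASE -> take LEFT -> india
Index 2 -> echo

Answer: echo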